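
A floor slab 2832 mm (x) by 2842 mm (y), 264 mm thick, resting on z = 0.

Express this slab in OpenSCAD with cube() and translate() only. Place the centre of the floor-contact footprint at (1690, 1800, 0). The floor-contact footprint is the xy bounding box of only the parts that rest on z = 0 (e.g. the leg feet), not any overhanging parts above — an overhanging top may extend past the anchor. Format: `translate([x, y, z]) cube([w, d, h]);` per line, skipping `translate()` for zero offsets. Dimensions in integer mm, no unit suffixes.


translate([274, 379, 0]) cube([2832, 2842, 264]);


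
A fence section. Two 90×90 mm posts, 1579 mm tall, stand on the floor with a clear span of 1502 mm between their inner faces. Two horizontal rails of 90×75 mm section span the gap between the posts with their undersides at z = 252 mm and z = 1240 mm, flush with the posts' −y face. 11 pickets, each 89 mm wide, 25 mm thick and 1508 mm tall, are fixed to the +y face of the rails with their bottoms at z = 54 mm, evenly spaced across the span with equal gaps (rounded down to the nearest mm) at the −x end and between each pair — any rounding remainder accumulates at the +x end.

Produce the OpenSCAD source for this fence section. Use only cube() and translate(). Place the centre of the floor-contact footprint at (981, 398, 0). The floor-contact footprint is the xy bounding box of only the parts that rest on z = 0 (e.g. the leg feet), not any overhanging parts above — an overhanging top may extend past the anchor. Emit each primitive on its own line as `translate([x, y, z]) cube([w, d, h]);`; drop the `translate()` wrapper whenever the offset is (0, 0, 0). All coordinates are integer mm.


translate([140, 353, 0]) cube([90, 90, 1579]);
translate([1732, 353, 0]) cube([90, 90, 1579]);
translate([230, 353, 252]) cube([1502, 90, 75]);
translate([230, 353, 1240]) cube([1502, 90, 75]);
translate([273, 443, 54]) cube([89, 25, 1508]);
translate([405, 443, 54]) cube([89, 25, 1508]);
translate([537, 443, 54]) cube([89, 25, 1508]);
translate([669, 443, 54]) cube([89, 25, 1508]);
translate([801, 443, 54]) cube([89, 25, 1508]);
translate([933, 443, 54]) cube([89, 25, 1508]);
translate([1065, 443, 54]) cube([89, 25, 1508]);
translate([1197, 443, 54]) cube([89, 25, 1508]);
translate([1329, 443, 54]) cube([89, 25, 1508]);
translate([1461, 443, 54]) cube([89, 25, 1508]);
translate([1593, 443, 54]) cube([89, 25, 1508]);


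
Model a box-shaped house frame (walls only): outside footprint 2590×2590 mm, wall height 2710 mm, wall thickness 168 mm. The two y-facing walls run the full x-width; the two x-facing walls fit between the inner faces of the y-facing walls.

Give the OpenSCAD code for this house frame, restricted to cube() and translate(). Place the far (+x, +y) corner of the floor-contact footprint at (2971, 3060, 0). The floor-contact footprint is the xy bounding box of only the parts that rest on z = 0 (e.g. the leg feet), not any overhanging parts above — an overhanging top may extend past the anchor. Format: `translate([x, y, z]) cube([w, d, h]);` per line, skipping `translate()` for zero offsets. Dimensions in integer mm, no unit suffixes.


translate([381, 470, 0]) cube([2590, 168, 2710]);
translate([381, 2892, 0]) cube([2590, 168, 2710]);
translate([381, 638, 0]) cube([168, 2254, 2710]);
translate([2803, 638, 0]) cube([168, 2254, 2710]);


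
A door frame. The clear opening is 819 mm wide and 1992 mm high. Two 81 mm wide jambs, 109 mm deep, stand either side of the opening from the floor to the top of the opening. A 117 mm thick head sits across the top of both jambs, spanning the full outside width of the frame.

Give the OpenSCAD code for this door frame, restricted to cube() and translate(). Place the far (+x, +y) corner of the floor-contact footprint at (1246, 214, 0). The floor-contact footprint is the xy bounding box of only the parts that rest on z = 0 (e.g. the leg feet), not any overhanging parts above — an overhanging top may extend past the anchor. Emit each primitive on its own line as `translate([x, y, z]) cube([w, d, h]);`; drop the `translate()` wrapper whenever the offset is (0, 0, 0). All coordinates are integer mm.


translate([265, 105, 0]) cube([81, 109, 1992]);
translate([1165, 105, 0]) cube([81, 109, 1992]);
translate([265, 105, 1992]) cube([981, 109, 117]);


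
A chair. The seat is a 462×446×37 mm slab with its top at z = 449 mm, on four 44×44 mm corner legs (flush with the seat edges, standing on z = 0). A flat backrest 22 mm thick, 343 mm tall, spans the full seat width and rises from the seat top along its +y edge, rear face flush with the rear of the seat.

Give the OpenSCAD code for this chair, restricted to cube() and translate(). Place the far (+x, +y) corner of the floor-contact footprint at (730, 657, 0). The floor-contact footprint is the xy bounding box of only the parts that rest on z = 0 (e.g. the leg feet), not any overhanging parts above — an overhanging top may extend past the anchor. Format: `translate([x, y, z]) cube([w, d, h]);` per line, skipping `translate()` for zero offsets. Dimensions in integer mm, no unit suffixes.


translate([268, 211, 412]) cube([462, 446, 37]);
translate([268, 211, 0]) cube([44, 44, 412]);
translate([686, 211, 0]) cube([44, 44, 412]);
translate([268, 613, 0]) cube([44, 44, 412]);
translate([686, 613, 0]) cube([44, 44, 412]);
translate([268, 635, 449]) cube([462, 22, 343]);


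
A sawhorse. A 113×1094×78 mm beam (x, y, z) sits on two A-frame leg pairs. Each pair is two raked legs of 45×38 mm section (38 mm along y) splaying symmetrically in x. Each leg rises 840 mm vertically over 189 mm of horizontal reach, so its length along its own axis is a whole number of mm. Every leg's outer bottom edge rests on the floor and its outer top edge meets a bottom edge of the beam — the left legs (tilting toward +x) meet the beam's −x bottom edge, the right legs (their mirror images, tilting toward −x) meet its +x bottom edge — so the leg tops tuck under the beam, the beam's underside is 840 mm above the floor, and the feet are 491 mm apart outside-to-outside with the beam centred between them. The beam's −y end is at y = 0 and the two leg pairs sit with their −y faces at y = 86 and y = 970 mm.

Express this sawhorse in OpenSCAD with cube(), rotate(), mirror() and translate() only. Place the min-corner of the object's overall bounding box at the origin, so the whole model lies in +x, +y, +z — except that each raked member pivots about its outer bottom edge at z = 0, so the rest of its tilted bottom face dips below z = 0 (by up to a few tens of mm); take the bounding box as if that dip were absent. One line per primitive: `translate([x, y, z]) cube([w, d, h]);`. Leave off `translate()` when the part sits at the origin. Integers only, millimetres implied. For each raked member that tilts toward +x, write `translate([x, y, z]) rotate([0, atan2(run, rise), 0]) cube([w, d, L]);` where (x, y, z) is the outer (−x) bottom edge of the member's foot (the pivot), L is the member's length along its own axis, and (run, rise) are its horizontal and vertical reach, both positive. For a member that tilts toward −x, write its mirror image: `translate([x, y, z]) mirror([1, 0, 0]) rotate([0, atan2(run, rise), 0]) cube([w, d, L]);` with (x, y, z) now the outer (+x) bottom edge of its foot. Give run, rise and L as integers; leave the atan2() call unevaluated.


// leg length = √(189² + 840²) = 861
// right-leg outer foot x = 2·189 + 113 = 491
// beam min-corner = (189, 0, 840)
translate([189, 0, 840]) cube([113, 1094, 78]);
translate([0, 86, 0]) rotate([0, atan2(189, 840), 0]) cube([45, 38, 861]);
translate([491, 86, 0]) mirror([1, 0, 0]) rotate([0, atan2(189, 840), 0]) cube([45, 38, 861]);
translate([0, 970, 0]) rotate([0, atan2(189, 840), 0]) cube([45, 38, 861]);
translate([491, 970, 0]) mirror([1, 0, 0]) rotate([0, atan2(189, 840), 0]) cube([45, 38, 861]);


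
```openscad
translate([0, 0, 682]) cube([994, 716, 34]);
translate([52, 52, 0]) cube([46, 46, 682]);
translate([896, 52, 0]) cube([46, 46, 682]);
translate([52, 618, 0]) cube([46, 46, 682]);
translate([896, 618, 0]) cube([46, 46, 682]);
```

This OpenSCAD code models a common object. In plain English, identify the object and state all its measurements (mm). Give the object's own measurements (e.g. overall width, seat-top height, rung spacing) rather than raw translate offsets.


A table: top 994 mm (x) × 716 mm (y), 34 mm thick, upper face at z = 716 mm, on four 46×46 mm square legs, each inset 52 mm from the nearest pair of top edges from z = 0 to the bottom of the top.


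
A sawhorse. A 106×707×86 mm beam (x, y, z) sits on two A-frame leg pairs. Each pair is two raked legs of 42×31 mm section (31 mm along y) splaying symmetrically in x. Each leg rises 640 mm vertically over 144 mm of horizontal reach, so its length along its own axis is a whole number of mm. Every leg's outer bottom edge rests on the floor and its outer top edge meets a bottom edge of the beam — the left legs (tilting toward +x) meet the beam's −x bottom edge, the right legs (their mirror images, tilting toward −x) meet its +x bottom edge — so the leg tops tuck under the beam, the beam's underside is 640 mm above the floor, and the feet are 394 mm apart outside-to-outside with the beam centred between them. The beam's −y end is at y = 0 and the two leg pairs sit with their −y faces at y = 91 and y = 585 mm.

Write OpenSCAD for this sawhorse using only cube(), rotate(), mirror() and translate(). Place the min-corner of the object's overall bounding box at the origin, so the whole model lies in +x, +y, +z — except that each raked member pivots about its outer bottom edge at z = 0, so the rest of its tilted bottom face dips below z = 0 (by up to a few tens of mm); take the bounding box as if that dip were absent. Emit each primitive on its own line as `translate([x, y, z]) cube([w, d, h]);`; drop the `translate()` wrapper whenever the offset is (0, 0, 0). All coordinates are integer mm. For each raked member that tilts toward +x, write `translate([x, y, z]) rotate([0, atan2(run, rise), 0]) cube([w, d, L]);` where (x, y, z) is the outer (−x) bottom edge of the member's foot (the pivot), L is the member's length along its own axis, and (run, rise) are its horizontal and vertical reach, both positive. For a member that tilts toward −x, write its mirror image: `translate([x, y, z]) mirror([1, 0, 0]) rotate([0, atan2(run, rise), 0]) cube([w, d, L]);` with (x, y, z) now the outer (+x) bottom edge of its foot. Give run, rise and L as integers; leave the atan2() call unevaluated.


// leg length = √(144² + 640²) = 656
// right-leg outer foot x = 2·144 + 106 = 394
// beam min-corner = (144, 0, 640)
translate([144, 0, 640]) cube([106, 707, 86]);
translate([0, 91, 0]) rotate([0, atan2(144, 640), 0]) cube([42, 31, 656]);
translate([394, 91, 0]) mirror([1, 0, 0]) rotate([0, atan2(144, 640), 0]) cube([42, 31, 656]);
translate([0, 585, 0]) rotate([0, atan2(144, 640), 0]) cube([42, 31, 656]);
translate([394, 585, 0]) mirror([1, 0, 0]) rotate([0, atan2(144, 640), 0]) cube([42, 31, 656]);


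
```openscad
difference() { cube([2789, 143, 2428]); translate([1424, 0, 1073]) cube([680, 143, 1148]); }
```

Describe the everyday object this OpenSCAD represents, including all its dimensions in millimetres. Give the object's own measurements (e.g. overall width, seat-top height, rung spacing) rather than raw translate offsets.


A wall 2789 mm long (x), 143 mm thick (y), 2428 mm tall, with a rectangular window opening cut through it. The opening is 680 mm wide and 1148 mm tall; its sill is at z = 1073 mm and its near (−x) edge is 1424 mm from the wall's −x end. The opening passes through the full wall thickness.


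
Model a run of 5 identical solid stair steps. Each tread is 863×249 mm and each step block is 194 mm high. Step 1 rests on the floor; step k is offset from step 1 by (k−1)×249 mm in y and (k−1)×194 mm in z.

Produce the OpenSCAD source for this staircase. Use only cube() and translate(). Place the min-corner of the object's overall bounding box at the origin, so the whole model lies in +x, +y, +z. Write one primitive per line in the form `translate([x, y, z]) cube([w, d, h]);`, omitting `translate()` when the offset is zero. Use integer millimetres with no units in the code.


cube([863, 249, 194]);
translate([0, 249, 194]) cube([863, 249, 194]);
translate([0, 498, 388]) cube([863, 249, 194]);
translate([0, 747, 582]) cube([863, 249, 194]);
translate([0, 996, 776]) cube([863, 249, 194]);


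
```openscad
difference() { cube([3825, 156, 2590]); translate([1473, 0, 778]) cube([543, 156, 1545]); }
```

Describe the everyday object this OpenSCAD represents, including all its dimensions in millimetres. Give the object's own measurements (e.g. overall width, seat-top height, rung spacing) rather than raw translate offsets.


A wall 3825 mm long (x), 156 mm thick (y), 2590 mm tall, with a rectangular window opening cut through it. The opening is 543 mm wide and 1545 mm tall; its sill is at z = 778 mm and its near (−x) edge is 1473 mm from the wall's −x end. The opening passes through the full wall thickness.


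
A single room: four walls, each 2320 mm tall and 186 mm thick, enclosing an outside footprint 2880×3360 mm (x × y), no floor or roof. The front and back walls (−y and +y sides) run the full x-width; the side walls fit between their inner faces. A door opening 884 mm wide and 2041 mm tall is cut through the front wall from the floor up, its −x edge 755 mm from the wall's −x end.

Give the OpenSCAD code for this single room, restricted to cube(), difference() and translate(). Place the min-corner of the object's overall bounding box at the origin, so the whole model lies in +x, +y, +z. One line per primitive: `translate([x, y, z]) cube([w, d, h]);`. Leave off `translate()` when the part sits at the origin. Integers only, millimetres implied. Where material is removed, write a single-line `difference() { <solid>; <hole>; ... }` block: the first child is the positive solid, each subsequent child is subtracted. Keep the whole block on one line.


difference() { cube([2880, 186, 2320]); translate([755, 0, 0]) cube([884, 186, 2041]); }
translate([0, 3174, 0]) cube([2880, 186, 2320]);
translate([0, 186, 0]) cube([186, 2988, 2320]);
translate([2694, 186, 0]) cube([186, 2988, 2320]);


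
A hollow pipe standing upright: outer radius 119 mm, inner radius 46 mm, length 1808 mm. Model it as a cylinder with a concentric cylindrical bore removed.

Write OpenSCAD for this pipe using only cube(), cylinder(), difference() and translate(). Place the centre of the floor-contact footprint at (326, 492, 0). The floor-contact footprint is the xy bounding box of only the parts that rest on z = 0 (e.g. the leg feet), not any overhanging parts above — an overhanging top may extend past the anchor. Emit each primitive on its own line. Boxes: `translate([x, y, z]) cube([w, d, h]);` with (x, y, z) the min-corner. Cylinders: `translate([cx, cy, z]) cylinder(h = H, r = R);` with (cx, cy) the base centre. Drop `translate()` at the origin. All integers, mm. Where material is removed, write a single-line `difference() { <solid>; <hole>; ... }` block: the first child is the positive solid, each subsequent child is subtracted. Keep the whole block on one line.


difference() { translate([326, 492, 0]) cylinder(h = 1808, r = 119); translate([326, 492, 0]) cylinder(h = 1808, r = 46); }


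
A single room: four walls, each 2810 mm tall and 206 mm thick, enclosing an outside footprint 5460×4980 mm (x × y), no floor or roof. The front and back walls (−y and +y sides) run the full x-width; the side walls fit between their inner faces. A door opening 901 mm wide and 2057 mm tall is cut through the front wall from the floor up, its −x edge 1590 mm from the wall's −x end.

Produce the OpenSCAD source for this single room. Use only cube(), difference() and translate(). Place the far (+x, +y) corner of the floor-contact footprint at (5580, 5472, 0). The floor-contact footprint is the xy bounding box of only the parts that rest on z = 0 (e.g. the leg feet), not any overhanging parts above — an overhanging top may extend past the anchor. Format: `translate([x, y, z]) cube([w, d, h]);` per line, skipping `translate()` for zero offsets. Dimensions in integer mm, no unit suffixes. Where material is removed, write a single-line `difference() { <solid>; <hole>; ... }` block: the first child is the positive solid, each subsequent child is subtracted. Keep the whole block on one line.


difference() { translate([120, 492, 0]) cube([5460, 206, 2810]); translate([1710, 492, 0]) cube([901, 206, 2057]); }
translate([120, 5266, 0]) cube([5460, 206, 2810]);
translate([120, 698, 0]) cube([206, 4568, 2810]);
translate([5374, 698, 0]) cube([206, 4568, 2810]);


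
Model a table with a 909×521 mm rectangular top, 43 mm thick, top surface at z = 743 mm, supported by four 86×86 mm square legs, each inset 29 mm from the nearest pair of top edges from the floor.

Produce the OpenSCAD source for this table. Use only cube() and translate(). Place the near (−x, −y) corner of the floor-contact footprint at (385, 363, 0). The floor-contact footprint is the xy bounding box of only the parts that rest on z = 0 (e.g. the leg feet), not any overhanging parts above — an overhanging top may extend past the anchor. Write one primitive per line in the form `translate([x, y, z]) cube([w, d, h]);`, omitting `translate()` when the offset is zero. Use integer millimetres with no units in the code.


translate([356, 334, 700]) cube([909, 521, 43]);
translate([385, 363, 0]) cube([86, 86, 700]);
translate([1150, 363, 0]) cube([86, 86, 700]);
translate([385, 740, 0]) cube([86, 86, 700]);
translate([1150, 740, 0]) cube([86, 86, 700]);


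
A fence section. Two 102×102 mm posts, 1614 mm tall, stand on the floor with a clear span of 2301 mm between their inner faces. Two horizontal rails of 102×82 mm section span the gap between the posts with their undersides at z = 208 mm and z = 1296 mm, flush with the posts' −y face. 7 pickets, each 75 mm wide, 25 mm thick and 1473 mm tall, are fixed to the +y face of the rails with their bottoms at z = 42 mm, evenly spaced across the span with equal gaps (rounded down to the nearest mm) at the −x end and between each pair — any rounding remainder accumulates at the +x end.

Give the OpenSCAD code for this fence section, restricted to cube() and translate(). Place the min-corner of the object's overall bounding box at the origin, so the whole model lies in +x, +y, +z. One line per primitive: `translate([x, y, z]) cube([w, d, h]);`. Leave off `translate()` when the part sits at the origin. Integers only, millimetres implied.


cube([102, 102, 1614]);
translate([2403, 0, 0]) cube([102, 102, 1614]);
translate([102, 0, 208]) cube([2301, 102, 82]);
translate([102, 0, 1296]) cube([2301, 102, 82]);
translate([324, 102, 42]) cube([75, 25, 1473]);
translate([621, 102, 42]) cube([75, 25, 1473]);
translate([918, 102, 42]) cube([75, 25, 1473]);
translate([1215, 102, 42]) cube([75, 25, 1473]);
translate([1512, 102, 42]) cube([75, 25, 1473]);
translate([1809, 102, 42]) cube([75, 25, 1473]);
translate([2106, 102, 42]) cube([75, 25, 1473]);


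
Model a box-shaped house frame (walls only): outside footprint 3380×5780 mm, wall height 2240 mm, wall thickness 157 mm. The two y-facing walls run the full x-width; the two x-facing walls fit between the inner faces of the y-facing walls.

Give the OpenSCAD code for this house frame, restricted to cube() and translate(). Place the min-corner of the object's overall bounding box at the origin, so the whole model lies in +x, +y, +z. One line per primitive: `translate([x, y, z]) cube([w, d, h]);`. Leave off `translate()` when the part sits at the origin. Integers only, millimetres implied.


cube([3380, 157, 2240]);
translate([0, 5623, 0]) cube([3380, 157, 2240]);
translate([0, 157, 0]) cube([157, 5466, 2240]);
translate([3223, 157, 0]) cube([157, 5466, 2240]);


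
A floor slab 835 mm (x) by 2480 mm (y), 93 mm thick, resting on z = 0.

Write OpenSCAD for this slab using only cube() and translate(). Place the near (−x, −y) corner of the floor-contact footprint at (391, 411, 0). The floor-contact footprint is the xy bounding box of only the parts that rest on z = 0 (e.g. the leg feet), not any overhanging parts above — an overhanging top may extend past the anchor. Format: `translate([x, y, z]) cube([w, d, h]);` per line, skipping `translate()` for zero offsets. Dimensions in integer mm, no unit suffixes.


translate([391, 411, 0]) cube([835, 2480, 93]);


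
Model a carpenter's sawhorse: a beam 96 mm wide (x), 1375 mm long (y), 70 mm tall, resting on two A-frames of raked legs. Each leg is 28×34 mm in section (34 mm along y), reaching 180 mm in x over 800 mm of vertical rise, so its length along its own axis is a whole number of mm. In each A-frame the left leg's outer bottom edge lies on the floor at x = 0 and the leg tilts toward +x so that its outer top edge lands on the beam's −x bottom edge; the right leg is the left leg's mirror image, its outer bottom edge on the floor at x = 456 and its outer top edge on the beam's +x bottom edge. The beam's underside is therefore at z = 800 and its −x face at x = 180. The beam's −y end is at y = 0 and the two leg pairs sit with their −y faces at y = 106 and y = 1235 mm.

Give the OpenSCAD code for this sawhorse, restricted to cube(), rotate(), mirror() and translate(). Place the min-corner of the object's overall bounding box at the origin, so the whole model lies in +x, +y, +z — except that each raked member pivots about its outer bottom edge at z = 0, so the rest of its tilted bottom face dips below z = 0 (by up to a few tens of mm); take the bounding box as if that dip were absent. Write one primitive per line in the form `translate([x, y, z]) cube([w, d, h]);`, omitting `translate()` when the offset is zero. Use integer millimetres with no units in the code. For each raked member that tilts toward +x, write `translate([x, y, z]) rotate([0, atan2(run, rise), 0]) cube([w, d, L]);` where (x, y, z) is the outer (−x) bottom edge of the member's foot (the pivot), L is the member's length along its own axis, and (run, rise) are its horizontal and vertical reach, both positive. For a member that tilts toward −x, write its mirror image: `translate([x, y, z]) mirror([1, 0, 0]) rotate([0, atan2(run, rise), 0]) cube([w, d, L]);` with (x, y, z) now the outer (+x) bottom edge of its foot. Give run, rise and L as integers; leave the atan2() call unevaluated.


translate([180, 0, 800]) cube([96, 1375, 70]);
translate([0, 106, 0]) rotate([0, atan2(180, 800), 0]) cube([28, 34, 820]);
translate([456, 106, 0]) mirror([1, 0, 0]) rotate([0, atan2(180, 800), 0]) cube([28, 34, 820]);
translate([0, 1235, 0]) rotate([0, atan2(180, 800), 0]) cube([28, 34, 820]);
translate([456, 1235, 0]) mirror([1, 0, 0]) rotate([0, atan2(180, 800), 0]) cube([28, 34, 820]);


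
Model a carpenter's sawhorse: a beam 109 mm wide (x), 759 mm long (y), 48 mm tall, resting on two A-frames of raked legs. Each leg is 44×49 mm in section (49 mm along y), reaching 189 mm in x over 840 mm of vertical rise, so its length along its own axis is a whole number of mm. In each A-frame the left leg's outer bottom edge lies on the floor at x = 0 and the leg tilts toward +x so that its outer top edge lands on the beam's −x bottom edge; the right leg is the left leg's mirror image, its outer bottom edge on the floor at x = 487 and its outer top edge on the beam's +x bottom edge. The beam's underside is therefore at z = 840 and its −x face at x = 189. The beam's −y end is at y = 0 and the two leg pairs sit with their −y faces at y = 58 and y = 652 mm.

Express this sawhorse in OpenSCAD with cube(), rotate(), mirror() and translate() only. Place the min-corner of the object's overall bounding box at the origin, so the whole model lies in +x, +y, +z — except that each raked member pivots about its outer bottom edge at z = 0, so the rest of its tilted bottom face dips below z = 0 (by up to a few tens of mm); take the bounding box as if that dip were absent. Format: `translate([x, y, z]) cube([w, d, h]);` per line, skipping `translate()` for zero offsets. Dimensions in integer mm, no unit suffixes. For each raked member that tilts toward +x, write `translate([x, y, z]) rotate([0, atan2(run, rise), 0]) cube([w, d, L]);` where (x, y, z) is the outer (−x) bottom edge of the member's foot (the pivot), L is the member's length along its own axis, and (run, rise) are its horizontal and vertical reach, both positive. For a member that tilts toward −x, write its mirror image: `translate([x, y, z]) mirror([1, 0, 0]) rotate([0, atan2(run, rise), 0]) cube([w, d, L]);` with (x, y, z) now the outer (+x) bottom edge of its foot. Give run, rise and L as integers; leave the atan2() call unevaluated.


translate([189, 0, 840]) cube([109, 759, 48]);
translate([0, 58, 0]) rotate([0, atan2(189, 840), 0]) cube([44, 49, 861]);
translate([487, 58, 0]) mirror([1, 0, 0]) rotate([0, atan2(189, 840), 0]) cube([44, 49, 861]);
translate([0, 652, 0]) rotate([0, atan2(189, 840), 0]) cube([44, 49, 861]);
translate([487, 652, 0]) mirror([1, 0, 0]) rotate([0, atan2(189, 840), 0]) cube([44, 49, 861]);


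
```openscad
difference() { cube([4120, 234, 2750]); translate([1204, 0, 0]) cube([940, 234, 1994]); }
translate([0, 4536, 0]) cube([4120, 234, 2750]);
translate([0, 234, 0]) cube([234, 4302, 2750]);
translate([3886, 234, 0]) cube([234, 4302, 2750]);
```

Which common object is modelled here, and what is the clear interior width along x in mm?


A single room. The interior width is 3652 mm.

Four walls enclosing a rectangle with a door in the front wall — a room. Outside width 4120 minus two 234 mm walls gives 3652 mm.


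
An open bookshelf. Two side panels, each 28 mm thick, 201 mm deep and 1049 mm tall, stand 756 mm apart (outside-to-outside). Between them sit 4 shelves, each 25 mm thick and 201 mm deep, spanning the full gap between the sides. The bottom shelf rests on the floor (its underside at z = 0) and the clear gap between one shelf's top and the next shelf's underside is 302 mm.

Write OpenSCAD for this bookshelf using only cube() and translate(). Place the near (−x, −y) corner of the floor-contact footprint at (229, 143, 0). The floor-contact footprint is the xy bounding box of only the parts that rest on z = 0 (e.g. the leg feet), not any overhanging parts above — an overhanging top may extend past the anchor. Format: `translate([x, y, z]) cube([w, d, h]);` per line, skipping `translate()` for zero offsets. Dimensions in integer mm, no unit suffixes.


translate([229, 143, 0]) cube([28, 201, 1049]);
translate([957, 143, 0]) cube([28, 201, 1049]);
translate([257, 143, 0]) cube([700, 201, 25]);
translate([257, 143, 327]) cube([700, 201, 25]);
translate([257, 143, 654]) cube([700, 201, 25]);
translate([257, 143, 981]) cube([700, 201, 25]);


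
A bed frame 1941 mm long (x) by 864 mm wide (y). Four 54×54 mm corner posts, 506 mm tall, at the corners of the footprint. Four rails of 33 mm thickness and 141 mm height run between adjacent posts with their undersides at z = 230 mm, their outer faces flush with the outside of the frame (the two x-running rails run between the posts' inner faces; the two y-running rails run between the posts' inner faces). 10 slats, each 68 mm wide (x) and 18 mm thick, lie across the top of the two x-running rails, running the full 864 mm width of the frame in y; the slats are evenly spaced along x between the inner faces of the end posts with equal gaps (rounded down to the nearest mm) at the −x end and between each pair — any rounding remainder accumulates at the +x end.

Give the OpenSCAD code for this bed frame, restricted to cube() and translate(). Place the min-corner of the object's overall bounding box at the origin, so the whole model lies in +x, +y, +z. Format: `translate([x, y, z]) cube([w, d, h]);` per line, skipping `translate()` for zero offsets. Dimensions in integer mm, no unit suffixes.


cube([54, 54, 506]);
translate([0, 810, 0]) cube([54, 54, 506]);
translate([1887, 0, 0]) cube([54, 54, 506]);
translate([1887, 810, 0]) cube([54, 54, 506]);
translate([54, 0, 230]) cube([1833, 33, 141]);
translate([54, 831, 230]) cube([1833, 33, 141]);
translate([0, 54, 230]) cube([33, 756, 141]);
translate([1908, 54, 230]) cube([33, 756, 141]);
translate([158, 0, 371]) cube([68, 864, 18]);
translate([330, 0, 371]) cube([68, 864, 18]);
translate([502, 0, 371]) cube([68, 864, 18]);
translate([674, 0, 371]) cube([68, 864, 18]);
translate([846, 0, 371]) cube([68, 864, 18]);
translate([1018, 0, 371]) cube([68, 864, 18]);
translate([1190, 0, 371]) cube([68, 864, 18]);
translate([1362, 0, 371]) cube([68, 864, 18]);
translate([1534, 0, 371]) cube([68, 864, 18]);
translate([1706, 0, 371]) cube([68, 864, 18]);


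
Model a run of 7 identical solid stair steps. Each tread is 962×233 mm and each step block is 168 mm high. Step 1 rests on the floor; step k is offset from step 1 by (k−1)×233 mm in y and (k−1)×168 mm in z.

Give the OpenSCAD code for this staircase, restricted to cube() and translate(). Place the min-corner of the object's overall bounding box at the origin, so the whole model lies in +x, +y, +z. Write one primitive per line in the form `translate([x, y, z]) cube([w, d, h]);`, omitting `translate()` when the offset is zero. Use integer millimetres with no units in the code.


cube([962, 233, 168]);
translate([0, 233, 168]) cube([962, 233, 168]);
translate([0, 466, 336]) cube([962, 233, 168]);
translate([0, 699, 504]) cube([962, 233, 168]);
translate([0, 932, 672]) cube([962, 233, 168]);
translate([0, 1165, 840]) cube([962, 233, 168]);
translate([0, 1398, 1008]) cube([962, 233, 168]);


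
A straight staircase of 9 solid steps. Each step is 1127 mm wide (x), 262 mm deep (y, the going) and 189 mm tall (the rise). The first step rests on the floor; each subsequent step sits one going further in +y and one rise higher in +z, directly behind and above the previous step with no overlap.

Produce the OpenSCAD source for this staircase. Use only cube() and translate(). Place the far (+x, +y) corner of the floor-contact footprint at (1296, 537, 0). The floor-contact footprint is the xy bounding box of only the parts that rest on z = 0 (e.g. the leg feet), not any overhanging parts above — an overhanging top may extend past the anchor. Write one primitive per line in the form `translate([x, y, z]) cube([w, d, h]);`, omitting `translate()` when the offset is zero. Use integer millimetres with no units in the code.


translate([169, 275, 0]) cube([1127, 262, 189]);
translate([169, 537, 189]) cube([1127, 262, 189]);
translate([169, 799, 378]) cube([1127, 262, 189]);
translate([169, 1061, 567]) cube([1127, 262, 189]);
translate([169, 1323, 756]) cube([1127, 262, 189]);
translate([169, 1585, 945]) cube([1127, 262, 189]);
translate([169, 1847, 1134]) cube([1127, 262, 189]);
translate([169, 2109, 1323]) cube([1127, 262, 189]);
translate([169, 2371, 1512]) cube([1127, 262, 189]);


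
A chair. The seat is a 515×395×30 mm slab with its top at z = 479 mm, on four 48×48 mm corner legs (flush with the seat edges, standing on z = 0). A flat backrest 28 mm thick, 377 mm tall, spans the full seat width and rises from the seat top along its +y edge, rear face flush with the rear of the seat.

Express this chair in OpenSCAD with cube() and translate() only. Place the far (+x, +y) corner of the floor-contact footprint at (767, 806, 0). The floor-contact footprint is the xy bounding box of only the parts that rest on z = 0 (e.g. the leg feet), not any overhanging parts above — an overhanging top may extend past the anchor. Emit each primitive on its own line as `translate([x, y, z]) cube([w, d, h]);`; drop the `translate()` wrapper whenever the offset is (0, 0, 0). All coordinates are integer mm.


translate([252, 411, 449]) cube([515, 395, 30]);
translate([252, 411, 0]) cube([48, 48, 449]);
translate([719, 411, 0]) cube([48, 48, 449]);
translate([252, 758, 0]) cube([48, 48, 449]);
translate([719, 758, 0]) cube([48, 48, 449]);
translate([252, 778, 479]) cube([515, 28, 377]);


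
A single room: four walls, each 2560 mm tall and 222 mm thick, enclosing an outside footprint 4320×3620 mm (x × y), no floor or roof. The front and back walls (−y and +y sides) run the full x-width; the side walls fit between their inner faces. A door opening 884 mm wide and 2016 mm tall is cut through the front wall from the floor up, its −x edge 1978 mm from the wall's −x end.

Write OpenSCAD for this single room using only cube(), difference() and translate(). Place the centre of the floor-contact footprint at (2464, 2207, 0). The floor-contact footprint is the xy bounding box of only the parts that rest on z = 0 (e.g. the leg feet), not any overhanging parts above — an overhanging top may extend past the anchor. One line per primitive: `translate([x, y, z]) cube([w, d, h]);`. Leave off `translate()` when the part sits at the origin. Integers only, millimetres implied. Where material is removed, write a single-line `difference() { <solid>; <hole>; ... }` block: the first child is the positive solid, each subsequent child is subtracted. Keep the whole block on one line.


difference() { translate([304, 397, 0]) cube([4320, 222, 2560]); translate([2282, 397, 0]) cube([884, 222, 2016]); }
translate([304, 3795, 0]) cube([4320, 222, 2560]);
translate([304, 619, 0]) cube([222, 3176, 2560]);
translate([4402, 619, 0]) cube([222, 3176, 2560]);


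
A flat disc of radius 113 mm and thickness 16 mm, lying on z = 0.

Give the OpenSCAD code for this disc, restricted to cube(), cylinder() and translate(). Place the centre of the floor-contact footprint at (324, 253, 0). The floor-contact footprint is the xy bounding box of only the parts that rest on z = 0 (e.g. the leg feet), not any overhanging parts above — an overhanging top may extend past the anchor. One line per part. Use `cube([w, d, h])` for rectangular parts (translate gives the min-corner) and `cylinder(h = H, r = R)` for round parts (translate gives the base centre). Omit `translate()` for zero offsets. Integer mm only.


translate([324, 253, 0]) cylinder(h = 16, r = 113);


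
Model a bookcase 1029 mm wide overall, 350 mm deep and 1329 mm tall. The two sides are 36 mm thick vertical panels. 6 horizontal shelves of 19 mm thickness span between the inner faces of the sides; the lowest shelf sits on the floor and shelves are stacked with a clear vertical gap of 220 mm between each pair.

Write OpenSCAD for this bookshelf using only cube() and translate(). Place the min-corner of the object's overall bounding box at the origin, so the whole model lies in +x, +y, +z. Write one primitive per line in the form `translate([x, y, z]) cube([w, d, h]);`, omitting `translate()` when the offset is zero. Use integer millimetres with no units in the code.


cube([36, 350, 1329]);
translate([993, 0, 0]) cube([36, 350, 1329]);
translate([36, 0, 0]) cube([957, 350, 19]);
translate([36, 0, 239]) cube([957, 350, 19]);
translate([36, 0, 478]) cube([957, 350, 19]);
translate([36, 0, 717]) cube([957, 350, 19]);
translate([36, 0, 956]) cube([957, 350, 19]);
translate([36, 0, 1195]) cube([957, 350, 19]);


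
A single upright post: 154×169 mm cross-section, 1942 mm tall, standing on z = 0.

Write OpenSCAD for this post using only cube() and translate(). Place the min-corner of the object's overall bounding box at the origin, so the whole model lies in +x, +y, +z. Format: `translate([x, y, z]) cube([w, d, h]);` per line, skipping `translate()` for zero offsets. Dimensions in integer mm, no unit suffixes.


cube([154, 169, 1942]);


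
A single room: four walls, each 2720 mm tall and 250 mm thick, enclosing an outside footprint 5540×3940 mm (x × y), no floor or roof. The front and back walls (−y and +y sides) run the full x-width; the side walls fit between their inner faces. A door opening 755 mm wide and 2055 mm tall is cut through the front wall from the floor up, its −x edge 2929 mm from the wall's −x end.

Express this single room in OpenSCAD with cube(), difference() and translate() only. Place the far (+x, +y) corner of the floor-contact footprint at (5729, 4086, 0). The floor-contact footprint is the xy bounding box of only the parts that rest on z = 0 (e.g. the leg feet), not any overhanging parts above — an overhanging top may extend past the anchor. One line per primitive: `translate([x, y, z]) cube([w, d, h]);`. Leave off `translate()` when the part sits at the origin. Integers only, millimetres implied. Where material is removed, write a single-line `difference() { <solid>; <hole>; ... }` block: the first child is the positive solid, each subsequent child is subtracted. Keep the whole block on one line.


difference() { translate([189, 146, 0]) cube([5540, 250, 2720]); translate([3118, 146, 0]) cube([755, 250, 2055]); }
translate([189, 3836, 0]) cube([5540, 250, 2720]);
translate([189, 396, 0]) cube([250, 3440, 2720]);
translate([5479, 396, 0]) cube([250, 3440, 2720]);


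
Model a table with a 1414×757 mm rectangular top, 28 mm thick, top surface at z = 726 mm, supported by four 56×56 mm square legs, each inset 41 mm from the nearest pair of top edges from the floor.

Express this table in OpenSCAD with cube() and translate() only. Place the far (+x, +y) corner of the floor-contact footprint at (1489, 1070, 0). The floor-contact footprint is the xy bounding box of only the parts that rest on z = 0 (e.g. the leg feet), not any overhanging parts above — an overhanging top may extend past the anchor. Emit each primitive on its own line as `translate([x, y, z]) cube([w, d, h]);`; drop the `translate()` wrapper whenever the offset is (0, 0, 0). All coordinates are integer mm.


// leg_h = 726 - 28 = 698
translate([116, 354, 698]) cube([1414, 757, 28]);
translate([157, 395, 0]) cube([56, 56, 698]);
translate([1433, 395, 0]) cube([56, 56, 698]);
translate([157, 1014, 0]) cube([56, 56, 698]);
translate([1433, 1014, 0]) cube([56, 56, 698]);


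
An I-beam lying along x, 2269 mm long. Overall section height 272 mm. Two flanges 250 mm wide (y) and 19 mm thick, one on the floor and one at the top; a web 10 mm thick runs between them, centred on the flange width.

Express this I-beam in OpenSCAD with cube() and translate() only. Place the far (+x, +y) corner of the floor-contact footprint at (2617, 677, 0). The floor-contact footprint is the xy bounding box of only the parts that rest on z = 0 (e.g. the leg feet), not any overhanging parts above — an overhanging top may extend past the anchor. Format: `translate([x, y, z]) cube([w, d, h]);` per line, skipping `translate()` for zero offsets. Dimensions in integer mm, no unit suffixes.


translate([348, 427, 0]) cube([2269, 250, 19]);
translate([348, 547, 19]) cube([2269, 10, 234]);
translate([348, 427, 253]) cube([2269, 250, 19]);


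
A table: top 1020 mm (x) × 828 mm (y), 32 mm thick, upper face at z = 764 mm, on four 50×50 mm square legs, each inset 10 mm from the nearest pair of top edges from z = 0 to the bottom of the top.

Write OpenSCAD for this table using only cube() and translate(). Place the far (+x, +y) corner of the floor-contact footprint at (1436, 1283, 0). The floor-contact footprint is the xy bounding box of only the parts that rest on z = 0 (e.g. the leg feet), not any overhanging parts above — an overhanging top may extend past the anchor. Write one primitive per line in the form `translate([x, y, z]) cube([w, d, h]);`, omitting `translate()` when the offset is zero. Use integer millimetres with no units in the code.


translate([426, 465, 732]) cube([1020, 828, 32]);
translate([436, 475, 0]) cube([50, 50, 732]);
translate([1386, 475, 0]) cube([50, 50, 732]);
translate([436, 1233, 0]) cube([50, 50, 732]);
translate([1386, 1233, 0]) cube([50, 50, 732]);


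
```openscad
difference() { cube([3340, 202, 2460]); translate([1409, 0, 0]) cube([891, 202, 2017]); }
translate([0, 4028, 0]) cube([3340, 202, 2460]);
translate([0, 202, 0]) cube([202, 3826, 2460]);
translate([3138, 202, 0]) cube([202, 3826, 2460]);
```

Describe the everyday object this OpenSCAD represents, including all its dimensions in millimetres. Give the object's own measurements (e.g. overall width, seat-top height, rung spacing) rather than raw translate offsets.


A single room: four walls, each 2460 mm tall and 202 mm thick, enclosing an outside footprint 3340×4230 mm (x × y), no floor or roof. The front and back walls (−y and +y sides) run the full x-width; the side walls fit between their inner faces. A door opening 891 mm wide and 2017 mm tall is cut through the front wall from the floor up, its −x edge 1409 mm from the wall's −x end.
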